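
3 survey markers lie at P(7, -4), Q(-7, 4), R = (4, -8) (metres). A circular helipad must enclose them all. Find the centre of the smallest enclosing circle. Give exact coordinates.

Side lengths²: PQ² = 260, PR² = 25, QR² = 265.
Since QR² = 265 < 260 + 25 = 285, the triangle is acute, so the smallest enclosing circle is the circumcircle.
Circumcentre = (-0.75, -1.3125), r² = 67.28515625.
Centre = (-0.75, -1.3125).

(-0.75, -1.3125)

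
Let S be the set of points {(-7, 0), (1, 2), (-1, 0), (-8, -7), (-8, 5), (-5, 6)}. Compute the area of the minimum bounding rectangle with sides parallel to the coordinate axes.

117

x ranges over [-8, 1], width 9.
y ranges over [-7, 6], height 13.
Area = 9 × 13 = 117.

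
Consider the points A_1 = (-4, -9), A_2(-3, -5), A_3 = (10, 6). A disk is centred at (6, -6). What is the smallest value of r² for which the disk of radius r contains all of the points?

160

The required radius is the distance from (6, -6) to the farthest point.
Squared distances: 109, 82, 160.
Maximum is 160, attained at A_3.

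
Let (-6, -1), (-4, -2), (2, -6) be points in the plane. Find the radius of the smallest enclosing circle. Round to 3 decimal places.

Call the three points A, B, C in the order given.
Side lengths²: AB² = 5, AC² = 89, BC² = 52.
Since AC² = 89 ≥ 52 + 5 = 57, the angle opposite AC is not acute, so the smallest enclosing circle has AC as diameter.
Centre = midpoint of AC = (-2, -3.5), r² = 89/4 = 22.25.
r = √(22.25) ≈ 4.717.

4.717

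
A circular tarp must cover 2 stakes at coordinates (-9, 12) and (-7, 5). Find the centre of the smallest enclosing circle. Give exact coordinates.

(-8, 8.5)

The smallest circle enclosing two points has them as diameter endpoints.
Centre = midpoint = (-8, 8.5); r² = |(-9, 12)−(-7, 5)|²/4 = 53/4 = 13.25.
Centre = (-8, 8.5).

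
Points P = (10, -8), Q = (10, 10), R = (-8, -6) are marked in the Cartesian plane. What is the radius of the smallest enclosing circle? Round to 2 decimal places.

12.12

Side lengths²: PQ² = 324, PR² = 328, QR² = 580.
Since QR² = 580 < 328 + 324 = 652, the triangle is acute, so the smallest enclosing circle is the circumcircle.
Circumcentre = (17/9, 1), r² = 11890/81.
r = √(11890/81) ≈ 12.12.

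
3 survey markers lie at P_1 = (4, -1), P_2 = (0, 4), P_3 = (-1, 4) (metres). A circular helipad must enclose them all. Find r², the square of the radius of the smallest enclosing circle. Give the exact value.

12.5

Side lengths²: P_1P_2² = 41, P_1P_3² = 50, P_2P_3² = 1.
Since P_1P_3² = 50 ≥ 41 + 1 = 42, the angle opposite P_1P_3 is not acute, so the smallest enclosing circle has P_1P_3 as diameter.
Centre = midpoint of P_1P_3 = (1.5, 1.5), r² = 50/4 = 12.5.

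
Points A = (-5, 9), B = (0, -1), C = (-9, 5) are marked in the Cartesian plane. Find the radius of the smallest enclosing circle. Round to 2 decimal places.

5.70

Side lengths²: AB² = 125, AC² = 32, BC² = 117.
Since AB² = 125 < 117 + 32 = 149, the triangle is acute, so the smallest enclosing circle is the circumcircle.
Circumcentre = (-3.5, 3.5), r² = 32.5.
r = √(32.5) ≈ 5.70.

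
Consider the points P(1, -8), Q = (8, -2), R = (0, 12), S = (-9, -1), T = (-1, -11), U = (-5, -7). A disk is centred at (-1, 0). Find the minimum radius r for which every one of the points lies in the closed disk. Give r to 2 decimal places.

The required radius is the distance from (-1, 0) to the farthest point.
Squared distances: 68, 85, 145, 65, 121, 65.
Maximum is 145, attained at R.
r = √145 ≈ 12.04.

12.04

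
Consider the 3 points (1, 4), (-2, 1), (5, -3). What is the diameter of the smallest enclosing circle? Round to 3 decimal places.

8.357

Call the three points A, B, C in the order given.
Side lengths²: AB² = 18, AC² = 65, BC² = 65.
Since BC² = 65 < 65 + 18 = 83, the triangle is acute, so the smallest enclosing circle is the circumcircle.
Circumcentre = (45/22, -1/22), r² = 4225/242.
Diameter = 2r = 2√(4225/242) ≈ 8.357.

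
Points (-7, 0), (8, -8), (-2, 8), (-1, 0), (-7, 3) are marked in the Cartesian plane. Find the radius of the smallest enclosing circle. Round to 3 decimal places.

9.545

A smallest enclosing disk is always determined by at most three of the input points on its boundary.
The minimum enclosing circle is determined by three boundary points: (8, -8), (-2, 8), (-7, 3).
Their circumcentre is (23/13, -10/13) with r² = 15397/169.
The farthest remaining point (-7, 0) is at distance² 13096/169 ≤ 15397/169.
r = √(15397/169) ≈ 9.545.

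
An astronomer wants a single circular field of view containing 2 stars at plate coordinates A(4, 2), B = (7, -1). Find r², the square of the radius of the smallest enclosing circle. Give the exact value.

4.5

The smallest circle enclosing two points has them as diameter endpoints.
Centre = midpoint = (5.5, 0.5); r² = |AB|²/4 = 18/4 = 4.5.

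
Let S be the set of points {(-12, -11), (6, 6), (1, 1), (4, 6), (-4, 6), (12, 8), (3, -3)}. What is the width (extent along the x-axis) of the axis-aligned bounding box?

max x = 12, min x = -12, so width = 24.

24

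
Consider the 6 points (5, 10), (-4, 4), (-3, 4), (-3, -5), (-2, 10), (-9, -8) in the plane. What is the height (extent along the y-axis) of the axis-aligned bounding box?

max y = 10, min y = -8, so height = 18.

18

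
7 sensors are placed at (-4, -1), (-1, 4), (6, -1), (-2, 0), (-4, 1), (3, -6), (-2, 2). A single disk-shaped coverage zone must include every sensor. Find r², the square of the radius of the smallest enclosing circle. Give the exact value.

29

The minimum enclosing circle of a finite set is fixed by two of the points (as a diameter) or three (as a circumcircle).
The farthest pair is (-1, 4)–(3, -6) with squared distance 116. The circle on this segment as diameter has centre (1, -1) and r² = 116/4 = 29.
Check (-4, -1): distance² to centre = 25 ≤ 29, so it lies inside.
All remaining points lie in this disk, and no smaller disk contains both endpoints, so this is the minimum enclosing circle.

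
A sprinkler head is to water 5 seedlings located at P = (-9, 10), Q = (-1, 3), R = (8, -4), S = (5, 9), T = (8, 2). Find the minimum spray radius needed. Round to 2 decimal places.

11.01

A smallest enclosing disk is always determined by at most three of the input points on its boundary.
The farthest pair is P–R with squared distance 485. The circle on this segment as diameter has centre (-0.5, 3) and r² = 485/4 = 121.25.
Check Q: distance² to centre = 0.25 ≤ 121.25, so it lies inside.
All remaining points lie in this disk, and no smaller disk contains both endpoints, so this is the minimum enclosing circle.
r = √(121.25) ≈ 11.01.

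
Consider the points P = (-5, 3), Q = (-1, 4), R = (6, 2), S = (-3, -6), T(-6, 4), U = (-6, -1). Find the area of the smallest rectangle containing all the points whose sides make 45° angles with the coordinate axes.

In coordinates u = x + y, v = x − y the rectangle is axis-aligned; the map (x,y)→(u,v) scales areas by 2.
u-values: -2, 3, 8, -9, -2, -7; range = 8 − (-9) = 17.
v-values: -8, -5, 4, 3, -10, -5; range = 4 − (-10) = 14.
Area = (17 × 14) / 2 = 119.

119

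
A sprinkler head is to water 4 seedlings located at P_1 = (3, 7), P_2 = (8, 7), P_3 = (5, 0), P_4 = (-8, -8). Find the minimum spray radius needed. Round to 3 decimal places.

The farthest pair is P_2–P_4 with squared distance 481. The circle on this segment as diameter has centre (0, -0.5) and r² = 481/4 = 120.25.
Check P_1: distance² to centre = 65.25 ≤ 120.25, so it lies inside.
All remaining points lie in this disk, and no smaller disk contains both endpoints, so this is the minimum enclosing circle.
r = √(120.25) ≈ 10.966.

10.966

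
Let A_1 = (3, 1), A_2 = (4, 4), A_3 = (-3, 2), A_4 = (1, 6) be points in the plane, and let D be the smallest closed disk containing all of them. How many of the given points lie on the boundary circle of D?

The farthest pair is A_2–A_3 with squared distance 53. The circle on this segment as diameter has centre (0.5, 3) and r² = 53/4 = 13.25.
Check A_1: distance² to centre = 10.25 ≤ 13.25, so it lies inside.
All remaining points lie in this disk, and no smaller disk contains both endpoints, so this is the minimum enclosing circle.
The points at distance exactly r from the centre are A_2, A_3 — 2 points.

2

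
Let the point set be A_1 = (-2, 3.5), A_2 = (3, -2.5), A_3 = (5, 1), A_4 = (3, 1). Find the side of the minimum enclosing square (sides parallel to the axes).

7

The bounding box has width 7 and height 6.
An axis-aligned square enclosing the set must have side ≥ max(width, height).
So the minimum side is max(7, 6) = 7.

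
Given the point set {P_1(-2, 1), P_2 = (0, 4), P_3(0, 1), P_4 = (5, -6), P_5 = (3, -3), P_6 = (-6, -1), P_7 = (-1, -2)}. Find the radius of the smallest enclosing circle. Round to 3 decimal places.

6.207

By Welzl's lemma the MEC is supported by two points (diametrically opposite) or three points (on a circumcircle).
The minimum enclosing circle is determined by three boundary points: P_2, P_4, P_6.
Their circumcentre is (3/34, -75/34) with r² = 22265/578.
The farthest remaining point P_1 is at distance² 8461/578 ≤ 22265/578.
r = √(22265/578) ≈ 6.207.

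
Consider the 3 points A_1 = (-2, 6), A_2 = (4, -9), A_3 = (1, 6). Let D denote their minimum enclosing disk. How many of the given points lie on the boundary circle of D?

Side lengths²: A_1A_2² = 261, A_1A_3² = 9, A_2A_3² = 234.
Since A_1A_2² = 261 ≥ 234 + 9 = 243, the angle opposite A_1A_2 is not acute, so the smallest enclosing circle has A_1A_2 as diameter.
Centre = midpoint of A_1A_2 = (1, -1.5), r² = 261/4 = 65.25.
The points at distance exactly r from the centre are A_1, A_2 — 2 points.

2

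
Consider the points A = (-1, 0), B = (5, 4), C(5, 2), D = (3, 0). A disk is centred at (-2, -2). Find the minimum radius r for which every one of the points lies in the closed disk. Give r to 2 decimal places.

The required radius is the distance from (-2, -2) to the farthest point.
Squared distances: 5, 85, 65, 29.
Maximum is 85, attained at B.
r = √85 ≈ 9.22.

9.22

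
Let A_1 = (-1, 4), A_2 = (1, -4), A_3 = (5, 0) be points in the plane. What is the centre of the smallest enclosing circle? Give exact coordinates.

Side lengths²: A_1A_2² = 68, A_1A_3² = 52, A_2A_3² = 32.
Since A_1A_2² = 68 < 52 + 32 = 84, the triangle is acute, so the smallest enclosing circle is the circumcircle.
Circumcentre = (0.8, 0.2), r² = 17.68.
Centre = (0.8, 0.2).

(0.8, 0.2)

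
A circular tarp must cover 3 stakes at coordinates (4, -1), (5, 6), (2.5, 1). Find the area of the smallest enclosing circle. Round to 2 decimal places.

39.27

Call the three points A, B, C in the order given.
Side lengths²: AB² = 50, AC² = 6.25, BC² = 31.25.
Since AB² = 50 ≥ 31.25 + 6.25 = 37.5, the angle opposite AB is not acute, so the smallest enclosing circle has AB as diameter.
Centre = midpoint of AB = (4.5, 2.5), r² = 50/4 = 12.5.
Area = π·r² = π·12.5 ≈ 39.27.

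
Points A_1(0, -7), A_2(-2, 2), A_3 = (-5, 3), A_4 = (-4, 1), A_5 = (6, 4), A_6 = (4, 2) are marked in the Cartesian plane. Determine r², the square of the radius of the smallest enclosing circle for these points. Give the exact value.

The minimum enclosing circle of a finite set is fixed by two of the points (as a diameter) or three (as a circumcircle).
The minimum enclosing circle is determined by three boundary points: A_1, A_3, A_5.
Their circumcentre is (39/46, -15/46) with r² = 47885/1058.
The farthest remaining point A_4 is at distance² 26725/1058 ≤ 47885/1058.

47885/1058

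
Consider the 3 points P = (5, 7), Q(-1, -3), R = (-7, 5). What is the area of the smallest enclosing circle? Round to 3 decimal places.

Side lengths²: PQ² = 136, PR² = 148, QR² = 100.
Since PR² = 148 < 136 + 100 = 236, the triangle is acute, so the smallest enclosing circle is the circumcircle.
Circumcentre = (-16/27, 32/9), r² = 31450/729.
Area = π·r² = π·31450/729 ≈ 135.532.

135.532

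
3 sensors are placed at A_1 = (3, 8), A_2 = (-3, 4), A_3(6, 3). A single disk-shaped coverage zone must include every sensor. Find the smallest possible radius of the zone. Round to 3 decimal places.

Side lengths²: A_1A_2² = 52, A_1A_3² = 34, A_2A_3² = 82.
Since A_2A_3² = 82 < 52 + 34 = 86, the triangle is acute, so the smallest enclosing circle is the circumcircle.
Circumcentre = (32/21, 26/7), r² = 9061/441.
r = √(9061/441) ≈ 4.533.

4.533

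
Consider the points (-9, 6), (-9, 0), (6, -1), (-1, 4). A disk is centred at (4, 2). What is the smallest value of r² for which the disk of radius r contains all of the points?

The required radius is the distance from (4, 2) to the farthest point.
Squared distances: 185, 173, 13, 29.
Maximum is 185, attained at (-9, 6).

185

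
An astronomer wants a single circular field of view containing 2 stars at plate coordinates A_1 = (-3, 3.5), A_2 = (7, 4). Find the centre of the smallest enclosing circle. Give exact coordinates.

The smallest circle enclosing two points has them as diameter endpoints.
Centre = midpoint = (2, 3.75); r² = |A_1A_2|²/4 = 100.25/4 = 25.0625.
Centre = (2, 3.75).

(2, 3.75)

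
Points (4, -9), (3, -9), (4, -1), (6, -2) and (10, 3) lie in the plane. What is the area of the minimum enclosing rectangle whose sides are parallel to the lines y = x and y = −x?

In coordinates u = x + y, v = x − y the rectangle is axis-aligned; the map (x,y)→(u,v) scales areas by 2.
u-values: -5, -6, 3, 4, 13; range = 13 − (-6) = 19.
v-values: 13, 12, 5, 8, 7; range = 13 − 5 = 8.
Area = (19 × 8) / 2 = 76.

76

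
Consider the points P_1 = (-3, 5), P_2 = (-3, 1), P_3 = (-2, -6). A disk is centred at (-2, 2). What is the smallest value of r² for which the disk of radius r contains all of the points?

64

The required radius is the distance from (-2, 2) to the farthest point.
Squared distances: 10, 2, 64.
Maximum is 64, attained at P_3.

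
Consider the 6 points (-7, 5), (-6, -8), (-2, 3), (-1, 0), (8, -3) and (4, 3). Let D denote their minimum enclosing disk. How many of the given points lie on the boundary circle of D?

3

The minimum enclosing circle is determined by three boundary points: (-7, 5), (-6, -8), (8, -3).
Their circumcentre is (-13/22, -23/22) with r² = 18785/242.
The farthest remaining point (4, 3) is at distance² 9061/242 ≤ 18785/242.
The points at distance exactly r from the centre are (-7, 5), (-6, -8), (8, -3) — 3 points.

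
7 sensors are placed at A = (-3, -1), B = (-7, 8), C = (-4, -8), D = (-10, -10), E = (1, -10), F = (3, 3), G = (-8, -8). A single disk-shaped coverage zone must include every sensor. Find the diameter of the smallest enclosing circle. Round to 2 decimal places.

19.97

The minimum enclosing circle of a finite set is fixed by two of the points (as a diameter) or three (as a circumcircle).
The minimum enclosing circle is determined by three boundary points: B, D, E.
Their circumcentre is (-4.5, -5/3) with r² = 3589/36.
The farthest remaining point F is at distance² 2809/36 ≤ 3589/36.
Diameter = 2r = 2√(3589/36) ≈ 19.97.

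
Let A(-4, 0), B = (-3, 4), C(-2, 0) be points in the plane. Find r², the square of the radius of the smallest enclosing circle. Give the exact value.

Side lengths²: AB² = 17, AC² = 4, BC² = 17.
Since BC² = 17 < 17 + 4 = 21, the triangle is acute, so the smallest enclosing circle is the circumcircle.
Circumcentre = (-3, 1.875), r² = 4.515625.

4.515625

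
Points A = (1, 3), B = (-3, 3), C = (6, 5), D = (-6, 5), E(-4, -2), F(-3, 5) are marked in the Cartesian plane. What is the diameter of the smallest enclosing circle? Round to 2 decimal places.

12.70

By Welzl's lemma the MEC is supported by two points (diametrically opposite) or three points (on a circumcircle).
The minimum enclosing circle is determined by three boundary points: C, D, E.
Their circumcentre is (0, 41/14) with r² = 7897/196.
The farthest remaining point F is at distance² 2605/196 ≤ 7897/196.
Diameter = 2r = 2√(7897/196) ≈ 12.70.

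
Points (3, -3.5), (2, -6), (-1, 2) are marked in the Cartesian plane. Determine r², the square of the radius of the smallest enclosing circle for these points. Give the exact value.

18.25

Call the three points A, B, C in the order given.
Side lengths²: AB² = 7.25, AC² = 46.25, BC² = 73.
Since BC² = 73 ≥ 46.25 + 7.25 = 53.5, the angle opposite BC is not acute, so the smallest enclosing circle has BC as diameter.
Centre = midpoint of BC = (0.5, -2), r² = 73/4 = 18.25.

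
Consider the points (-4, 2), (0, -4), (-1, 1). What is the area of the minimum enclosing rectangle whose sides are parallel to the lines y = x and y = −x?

20

In coordinates u = x + y, v = x − y the rectangle is axis-aligned; the map (x,y)→(u,v) scales areas by 2.
u-values: -2, -4, 0; range = 0 − (-4) = 4.
v-values: -6, 4, -2; range = 4 − (-6) = 10.
Area = (4 × 10) / 2 = 20.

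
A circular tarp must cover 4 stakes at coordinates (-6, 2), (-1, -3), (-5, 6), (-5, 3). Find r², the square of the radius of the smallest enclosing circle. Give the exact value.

24.25

The minimum enclosing circle of a finite set is fixed by two of the points (as a diameter) or three (as a circumcircle).
The farthest pair is (-1, -3)–(-5, 6) with squared distance 97. The circle on this segment as diameter has centre (-3, 1.5) and r² = 97/4 = 24.25.
Check (-6, 2): distance² to centre = 9.25 ≤ 24.25, so it lies inside.
All remaining points lie in this disk, and no smaller disk contains both endpoints, so this is the minimum enclosing circle.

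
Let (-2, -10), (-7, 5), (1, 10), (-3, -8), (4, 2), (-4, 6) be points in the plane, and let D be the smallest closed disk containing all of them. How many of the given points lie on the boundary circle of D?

2

A smallest enclosing disk is always determined by at most three of the input points on its boundary.
The farthest pair is (-2, -10)–(1, 10) with squared distance 409. The circle on this segment as diameter has centre (-0.5, 0) and r² = 409/4 = 102.25.
Check (-7, 5): distance² to centre = 67.25 ≤ 102.25, so it lies inside.
All remaining points lie in this disk, and no smaller disk contains both endpoints, so this is the minimum enclosing circle.
The points at distance exactly r from the centre are (-2, -10), (1, 10) — 2 points.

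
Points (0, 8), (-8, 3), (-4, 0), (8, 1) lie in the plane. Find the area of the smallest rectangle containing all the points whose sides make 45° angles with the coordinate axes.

126

In coordinates u = x + y, v = x − y the rectangle is axis-aligned; the map (x,y)→(u,v) scales areas by 2.
u-values: 8, -5, -4, 9; range = 9 − (-5) = 14.
v-values: -8, -11, -4, 7; range = 7 − (-11) = 18.
Area = (14 × 18) / 2 = 126.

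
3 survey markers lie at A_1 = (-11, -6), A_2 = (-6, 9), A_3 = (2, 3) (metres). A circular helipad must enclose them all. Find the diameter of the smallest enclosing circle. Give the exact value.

50/3

Side lengths²: A_1A_2² = 250, A_1A_3² = 250, A_2A_3² = 100.
Since A_1A_3² = 250 < 250 + 100 = 350, the triangle is acute, so the smallest enclosing circle is the circumcircle.
Circumcentre = (-6, 2/3), r² = 625/9.
Diameter = 2r = 2√(625/9) = 50/3.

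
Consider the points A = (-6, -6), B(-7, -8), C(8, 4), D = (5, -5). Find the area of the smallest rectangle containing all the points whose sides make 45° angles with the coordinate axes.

135

In coordinates u = x + y, v = x − y the rectangle is axis-aligned; the map (x,y)→(u,v) scales areas by 2.
u-values: -12, -15, 12, 0; range = 12 − (-15) = 27.
v-values: 0, 1, 4, 10; range = 10 − 0 = 10.
Area = (27 × 10) / 2 = 135.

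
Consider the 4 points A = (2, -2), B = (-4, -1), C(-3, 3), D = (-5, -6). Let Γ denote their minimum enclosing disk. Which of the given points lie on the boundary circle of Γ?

The minimum enclosing circle of a finite set is fixed by two of the points (as a diameter) or three (as a circumcircle).
The minimum enclosing circle is determined by three boundary points: A, C, D.
Their circumcentre is (-61/22, -39/22) with r² = 5525/242.
The farthest remaining point B is at distance² 509/242 ≤ 5525/242.
The points at distance exactly r from the centre are A, C, D — 3 points.

A, C, D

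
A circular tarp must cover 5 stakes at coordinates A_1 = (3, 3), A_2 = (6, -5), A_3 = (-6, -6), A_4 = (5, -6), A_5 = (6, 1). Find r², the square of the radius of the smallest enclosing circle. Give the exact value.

By Welzl's lemma the MEC is supported by two points (diametrically opposite) or three points (on a circumcircle).
The farthest pair is A_3–A_5 with squared distance 193. The circle on this segment as diameter has centre (0, -2.5) and r² = 193/4 = 48.25.
Check A_1: distance² to centre = 39.25 ≤ 48.25, so it lies inside.
All remaining points lie in this disk, and no smaller disk contains both endpoints, so this is the minimum enclosing circle.

48.25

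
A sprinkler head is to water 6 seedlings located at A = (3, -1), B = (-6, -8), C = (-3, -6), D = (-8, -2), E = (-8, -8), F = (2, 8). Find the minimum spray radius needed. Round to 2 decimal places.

9.43

The farthest pair is E–F with squared distance 356. The circle on this segment as diameter has centre (-3, 0) and r² = 356/4 = 89.
Check A: distance² to centre = 37 ≤ 89, so it lies inside.
All remaining points lie in this disk, and no smaller disk contains both endpoints, so this is the minimum enclosing circle.
r = √89 ≈ 9.43.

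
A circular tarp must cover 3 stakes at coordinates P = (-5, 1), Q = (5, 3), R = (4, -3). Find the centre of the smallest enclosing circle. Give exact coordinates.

Side lengths²: PQ² = 104, PR² = 97, QR² = 37.
Since PQ² = 104 < 97 + 37 = 134, the triangle is acute, so the smallest enclosing circle is the circumcircle.
Circumcentre = (15/58, 41/58), r² = 46657/1682.
Centre = (15/58, 41/58).

(15/58, 41/58)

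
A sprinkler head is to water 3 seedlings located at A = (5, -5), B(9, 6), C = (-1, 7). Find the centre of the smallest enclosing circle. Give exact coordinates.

(67/19, 67/38)

Side lengths²: AB² = 137, AC² = 180, BC² = 101.
Since AC² = 180 < 137 + 101 = 238, the triangle is acute, so the smallest enclosing circle is the circumcircle.
Circumcentre = (67/19, 67/38), r² = 69185/1444.
Centre = (67/19, 67/38).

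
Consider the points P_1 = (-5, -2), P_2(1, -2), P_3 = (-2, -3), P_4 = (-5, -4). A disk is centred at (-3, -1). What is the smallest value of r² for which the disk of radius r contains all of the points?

The required radius is the distance from (-3, -1) to the farthest point.
Squared distances: 5, 17, 5, 13.
Maximum is 17, attained at P_2.

17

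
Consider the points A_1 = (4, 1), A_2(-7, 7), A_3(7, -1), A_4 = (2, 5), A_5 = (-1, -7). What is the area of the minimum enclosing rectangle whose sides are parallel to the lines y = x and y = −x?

165

In coordinates u = x + y, v = x − y the rectangle is axis-aligned; the map (x,y)→(u,v) scales areas by 2.
u-values: 5, 0, 6, 7, -8; range = 7 − (-8) = 15.
v-values: 3, -14, 8, -3, 6; range = 8 − (-14) = 22.
Area = (15 × 22) / 2 = 165.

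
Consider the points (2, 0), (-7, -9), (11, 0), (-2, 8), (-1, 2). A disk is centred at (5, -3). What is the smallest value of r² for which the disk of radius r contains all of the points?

The required radius is the distance from (5, -3) to the farthest point.
Squared distances: 18, 180, 45, 170, 61.
Maximum is 180, attained at (-7, -9).

180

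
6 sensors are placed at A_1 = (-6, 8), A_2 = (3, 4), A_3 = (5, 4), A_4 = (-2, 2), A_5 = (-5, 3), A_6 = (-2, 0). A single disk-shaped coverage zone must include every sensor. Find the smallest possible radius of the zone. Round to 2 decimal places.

The minimum enclosing circle is determined by three boundary points: A_1, A_3, A_6.
Their circumcentre is (-11/18, 205/36) with r² = 44525/1296.
The farthest remaining point A_5 is at distance² 34373/1296 ≤ 44525/1296.
r = √(44525/1296) ≈ 5.86.

5.86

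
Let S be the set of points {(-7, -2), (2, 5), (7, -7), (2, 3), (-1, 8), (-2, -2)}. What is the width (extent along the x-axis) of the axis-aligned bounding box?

14

max x = 7, min x = -7, so width = 14.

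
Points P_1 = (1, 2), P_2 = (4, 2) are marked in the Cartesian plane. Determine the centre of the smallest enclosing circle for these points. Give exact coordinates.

The smallest circle enclosing two points has them as diameter endpoints.
Centre = midpoint = (2.5, 2); r² = |P_1P_2|²/4 = 9/4 = 2.25.
Centre = (2.5, 2).

(2.5, 2)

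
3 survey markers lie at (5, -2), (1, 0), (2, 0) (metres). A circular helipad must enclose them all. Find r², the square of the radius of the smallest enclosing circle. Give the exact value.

Call the three points A, B, C in the order given.
Side lengths²: AB² = 20, AC² = 13, BC² = 1.
Since AB² = 20 ≥ 13 + 1 = 14, the angle opposite AB is not acute, so the smallest enclosing circle has AB as diameter.
Centre = midpoint of AB = (3, -1), r² = 20/4 = 5.

5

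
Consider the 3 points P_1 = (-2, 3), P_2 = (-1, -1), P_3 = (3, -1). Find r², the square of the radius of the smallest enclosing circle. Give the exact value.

10.25

Side lengths²: P_1P_2² = 17, P_1P_3² = 41, P_2P_3² = 16.
Since P_1P_3² = 41 ≥ 17 + 16 = 33, the angle opposite P_1P_3 is not acute, so the smallest enclosing circle has P_1P_3 as diameter.
Centre = midpoint of P_1P_3 = (0.5, 1), r² = 41/4 = 10.25.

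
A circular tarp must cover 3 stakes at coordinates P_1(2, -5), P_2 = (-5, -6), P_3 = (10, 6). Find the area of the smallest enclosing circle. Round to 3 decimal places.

Side lengths²: P_1P_2² = 50, P_1P_3² = 185, P_2P_3² = 369.
Since P_2P_3² = 369 ≥ 185 + 50 = 235, the angle opposite P_2P_3 is not acute, so the smallest enclosing circle has P_2P_3 as diameter.
Centre = midpoint of P_2P_3 = (2.5, 0), r² = 369/4 = 92.25.
Area = π·r² = π·92.25 ≈ 289.812.

289.812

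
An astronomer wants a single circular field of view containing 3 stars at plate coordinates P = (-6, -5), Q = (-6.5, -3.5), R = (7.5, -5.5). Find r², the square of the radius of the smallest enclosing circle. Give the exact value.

50

Side lengths²: PQ² = 2.5, PR² = 182.5, QR² = 200.
Since QR² = 200 ≥ 182.5 + 2.5 = 185, the angle opposite QR is not acute, so the smallest enclosing circle has QR as diameter.
Centre = midpoint of QR = (0.5, -4.5), r² = 200/4 = 50.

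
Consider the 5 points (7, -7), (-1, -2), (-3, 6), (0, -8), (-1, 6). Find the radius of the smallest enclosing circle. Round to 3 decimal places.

The farthest pair is (7, -7)–(-3, 6) with squared distance 269. The circle on this segment as diameter has centre (2, -0.5) and r² = 269/4 = 67.25.
Check (-1, -2): distance² to centre = 11.25 ≤ 67.25, so it lies inside.
All remaining points lie in this disk, and no smaller disk contains both endpoints, so this is the minimum enclosing circle.
r = √(67.25) ≈ 8.201.

8.201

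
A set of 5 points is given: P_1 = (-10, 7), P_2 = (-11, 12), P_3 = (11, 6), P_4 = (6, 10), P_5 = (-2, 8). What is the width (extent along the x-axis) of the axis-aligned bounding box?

max x = 11, min x = -11, so width = 22.

22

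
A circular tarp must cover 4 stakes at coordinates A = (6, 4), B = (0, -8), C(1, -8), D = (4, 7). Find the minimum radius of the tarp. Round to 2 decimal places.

7.76

The farthest pair is B–D with squared distance 241. The circle on this segment as diameter has centre (2, -0.5) and r² = 241/4 = 60.25.
Check A: distance² to centre = 36.25 ≤ 60.25, so it lies inside.
All remaining points lie in this disk, and no smaller disk contains both endpoints, so this is the minimum enclosing circle.
r = √(60.25) ≈ 7.76.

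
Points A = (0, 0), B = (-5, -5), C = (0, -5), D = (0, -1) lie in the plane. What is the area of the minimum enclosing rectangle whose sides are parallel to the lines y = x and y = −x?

25

In coordinates u = x + y, v = x − y the rectangle is axis-aligned; the map (x,y)→(u,v) scales areas by 2.
u-values: 0, -10, -5, -1; range = 0 − (-10) = 10.
v-values: 0, 0, 5, 1; range = 5 − 0 = 5.
Area = (10 × 5) / 2 = 25.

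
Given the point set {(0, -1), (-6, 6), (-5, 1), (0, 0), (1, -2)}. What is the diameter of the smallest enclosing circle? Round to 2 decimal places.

The minimum enclosing circle of a finite set is fixed by two of the points (as a diameter) or three (as a circumcircle).
The farthest pair is (-6, 6)–(1, -2) with squared distance 113. The circle on this segment as diameter has centre (-2.5, 2) and r² = 113/4 = 28.25.
Check (0, -1): distance² to centre = 15.25 ≤ 28.25, so it lies inside.
All remaining points lie in this disk, and no smaller disk contains both endpoints, so this is the minimum enclosing circle.
Diameter = 2r = 2√(28.25) ≈ 10.63.

10.63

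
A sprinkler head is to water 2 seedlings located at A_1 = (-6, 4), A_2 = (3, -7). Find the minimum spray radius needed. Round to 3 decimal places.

7.106

The smallest circle enclosing two points has them as diameter endpoints.
Centre = midpoint = (-1.5, -1.5); r² = |A_1A_2|²/4 = 202/4 = 50.5.
r = √(50.5) ≈ 7.106.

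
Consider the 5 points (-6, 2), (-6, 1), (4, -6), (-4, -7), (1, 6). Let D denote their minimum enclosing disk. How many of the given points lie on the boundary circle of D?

3

A smallest enclosing disk is always determined by at most three of the input points on its boundary.
The minimum enclosing circle is determined by three boundary points: (4, -6), (-4, -7), (1, 6).
Their circumcentre is (-47/66, -53/66) with r² = 107185/2178.
The farthest remaining point (-6, 2) is at distance² 78013/2178 ≤ 107185/2178.
The points at distance exactly r from the centre are (4, -6), (-4, -7), (1, 6) — 3 points.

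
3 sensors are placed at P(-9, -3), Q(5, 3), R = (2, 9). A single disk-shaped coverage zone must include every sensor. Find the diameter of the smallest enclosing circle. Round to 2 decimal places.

Side lengths²: PQ² = 232, PR² = 265, QR² = 45.
Since PR² = 265 < 232 + 45 = 277, the triangle is acute, so the smallest enclosing circle is the circumcircle.
Circumcentre = (-107/34, 91/34), r² = 38425/578.
Diameter = 2r = 2√(38425/578) ≈ 16.31.

16.31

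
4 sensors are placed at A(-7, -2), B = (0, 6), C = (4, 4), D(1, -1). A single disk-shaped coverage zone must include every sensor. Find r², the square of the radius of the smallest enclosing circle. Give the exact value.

39.25

A smallest enclosing disk is always determined by at most three of the input points on its boundary.
The farthest pair is A–C with squared distance 157. The circle on this segment as diameter has centre (-1.5, 1) and r² = 157/4 = 39.25.
Check B: distance² to centre = 27.25 ≤ 39.25, so it lies inside.
All remaining points lie in this disk, and no smaller disk contains both endpoints, so this is the minimum enclosing circle.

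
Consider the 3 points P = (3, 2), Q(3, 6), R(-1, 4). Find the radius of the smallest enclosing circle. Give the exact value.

Side lengths²: PQ² = 16, PR² = 20, QR² = 20.
Since QR² = 20 < 20 + 16 = 36, the triangle is acute, so the smallest enclosing circle is the circumcircle.
Circumcentre = (1.5, 4), r² = 6.25.
r = √(6.25) = 2.5.

2.5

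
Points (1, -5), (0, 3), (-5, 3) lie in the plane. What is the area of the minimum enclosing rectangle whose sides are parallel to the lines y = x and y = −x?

49

In coordinates u = x + y, v = x − y the rectangle is axis-aligned; the map (x,y)→(u,v) scales areas by 2.
u-values: -4, 3, -2; range = 3 − (-4) = 7.
v-values: 6, -3, -8; range = 6 − (-8) = 14.
Area = (7 × 14) / 2 = 49.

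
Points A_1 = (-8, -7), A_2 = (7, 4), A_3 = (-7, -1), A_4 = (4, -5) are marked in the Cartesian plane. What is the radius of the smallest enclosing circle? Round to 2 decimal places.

9.30

The farthest pair is A_1–A_2 with squared distance 346. The circle on this segment as diameter has centre (-0.5, -1.5) and r² = 346/4 = 86.5.
Check A_3: distance² to centre = 42.5 ≤ 86.5, so it lies inside.
All remaining points lie in this disk, and no smaller disk contains both endpoints, so this is the minimum enclosing circle.
r = √(86.5) ≈ 9.30.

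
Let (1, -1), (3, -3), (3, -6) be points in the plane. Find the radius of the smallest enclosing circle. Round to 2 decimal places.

2.69

Call the three points A, B, C in the order given.
Side lengths²: AB² = 8, AC² = 29, BC² = 9.
Since AC² = 29 ≥ 9 + 8 = 17, the angle opposite AC is not acute, so the smallest enclosing circle has AC as diameter.
Centre = midpoint of AC = (2, -3.5), r² = 29/4 = 7.25.
r = √(7.25) ≈ 2.69.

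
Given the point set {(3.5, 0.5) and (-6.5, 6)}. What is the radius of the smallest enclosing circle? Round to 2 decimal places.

The smallest circle enclosing two points has them as diameter endpoints.
Centre = midpoint = (-1.5, 3.25); r² = |(3.5, 0.5)−(-6.5, 6)|²/4 = 130.25/4 = 32.5625.
r = √(32.5625) ≈ 5.71.

5.71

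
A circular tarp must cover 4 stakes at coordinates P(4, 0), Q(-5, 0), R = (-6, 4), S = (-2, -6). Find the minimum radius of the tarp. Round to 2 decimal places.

5.86

The minimum enclosing circle is determined by three boundary points: P, R, S.
Their circumcentre is (-13/7, -1/7) with r² = 1682/49.
The farthest remaining point Q is at distance² 485/49 ≤ 1682/49.
r = √(1682/49) ≈ 5.86.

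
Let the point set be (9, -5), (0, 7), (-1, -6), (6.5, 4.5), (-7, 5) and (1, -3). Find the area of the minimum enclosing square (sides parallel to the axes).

256

The bounding box has width 16 and height 13.
An axis-aligned square enclosing the set must have side ≥ max(width, height).
So the minimum side is max(16, 13) = 16.
Area = 16² = 256.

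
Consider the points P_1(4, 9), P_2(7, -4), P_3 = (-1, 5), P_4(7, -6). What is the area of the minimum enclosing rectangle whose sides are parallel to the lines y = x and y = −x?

In coordinates u = x + y, v = x − y the rectangle is axis-aligned; the map (x,y)→(u,v) scales areas by 2.
u-values: 13, 3, 4, 1; range = 13 − 1 = 12.
v-values: -5, 11, -6, 13; range = 13 − (-6) = 19.
Area = (12 × 19) / 2 = 114.

114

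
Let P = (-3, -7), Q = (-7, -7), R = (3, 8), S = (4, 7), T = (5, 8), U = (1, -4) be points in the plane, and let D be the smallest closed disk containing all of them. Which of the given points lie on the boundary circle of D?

The minimum enclosing circle of a finite set is fixed by two of the points (as a diameter) or three (as a circumcircle).
The farthest pair is Q–T with squared distance 369. The circle on this segment as diameter has centre (-1, 0.5) and r² = 369/4 = 92.25.
Check P: distance² to centre = 60.25 ≤ 92.25, so it lies inside.
All remaining points lie in this disk, and no smaller disk contains both endpoints, so this is the minimum enclosing circle.
The points at distance exactly r from the centre are Q, T — 2 points.

Q, T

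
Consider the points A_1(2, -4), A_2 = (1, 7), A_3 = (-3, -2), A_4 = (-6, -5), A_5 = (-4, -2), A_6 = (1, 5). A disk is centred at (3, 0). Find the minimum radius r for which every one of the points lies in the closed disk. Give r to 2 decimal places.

10.30

The required radius is the distance from (3, 0) to the farthest point.
Squared distances: 17, 53, 40, 106, 53, 29.
Maximum is 106, attained at A_4.
r = √106 ≈ 10.30.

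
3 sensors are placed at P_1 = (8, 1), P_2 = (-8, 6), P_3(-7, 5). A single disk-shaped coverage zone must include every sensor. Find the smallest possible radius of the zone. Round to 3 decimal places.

Side lengths²: P_1P_2² = 281, P_1P_3² = 241, P_2P_3² = 2.
Since P_1P_2² = 281 ≥ 241 + 2 = 243, the angle opposite P_1P_2 is not acute, so the smallest enclosing circle has P_1P_2 as diameter.
Centre = midpoint of P_1P_2 = (0, 3.5), r² = 281/4 = 70.25.
r = √(70.25) ≈ 8.382.

8.382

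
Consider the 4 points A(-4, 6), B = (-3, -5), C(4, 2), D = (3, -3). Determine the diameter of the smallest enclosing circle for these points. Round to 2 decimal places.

By Welzl's lemma the MEC is supported by two points (diametrically opposite) or three points (on a circumcircle).
The minimum enclosing circle is determined by three boundary points: A, B, D.
Their circumcentre is (-53/34, 23/34) with r² = 19825/578.
The farthest remaining point C is at distance² 18873/578 ≤ 19825/578.
Diameter = 2r = 2√(19825/578) ≈ 11.71.

11.71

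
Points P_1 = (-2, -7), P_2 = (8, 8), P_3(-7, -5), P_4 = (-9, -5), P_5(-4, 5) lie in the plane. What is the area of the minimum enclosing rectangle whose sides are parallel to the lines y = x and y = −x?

210

In coordinates u = x + y, v = x − y the rectangle is axis-aligned; the map (x,y)→(u,v) scales areas by 2.
u-values: -9, 16, -12, -14, 1; range = 16 − (-14) = 30.
v-values: 5, 0, -2, -4, -9; range = 5 − (-9) = 14.
Area = (30 × 14) / 2 = 210.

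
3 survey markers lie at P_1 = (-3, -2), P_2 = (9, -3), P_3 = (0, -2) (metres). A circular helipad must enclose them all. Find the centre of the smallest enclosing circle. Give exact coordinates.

(3, -2.5)

Side lengths²: P_1P_2² = 145, P_1P_3² = 9, P_2P_3² = 82.
Since P_1P_2² = 145 ≥ 82 + 9 = 91, the angle opposite P_1P_2 is not acute, so the smallest enclosing circle has P_1P_2 as diameter.
Centre = midpoint of P_1P_2 = (3, -2.5), r² = 145/4 = 36.25.
Centre = (3, -2.5).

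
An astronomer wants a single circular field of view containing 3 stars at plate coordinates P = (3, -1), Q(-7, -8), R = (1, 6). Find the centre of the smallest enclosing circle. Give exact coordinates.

Side lengths²: PQ² = 149, PR² = 53, QR² = 260.
Since QR² = 260 ≥ 149 + 53 = 202, the angle opposite QR is not acute, so the smallest enclosing circle has QR as diameter.
Centre = midpoint of QR = (-3, -1), r² = 260/4 = 65.
Centre = (-3, -1).

(-3, -1)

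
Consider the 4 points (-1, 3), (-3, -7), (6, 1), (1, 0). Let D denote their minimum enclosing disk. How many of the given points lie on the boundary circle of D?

3

The minimum enclosing circle of a finite set is fixed by two of the points (as a diameter) or three (as a circumcircle).
The minimum enclosing circle is determined by three boundary points: (-1, 3), (-3, -7), (6, 1).
Their circumcentre is (87/74, -195/74) with r² = 99905/2738.
The farthest remaining point (1, 0) is at distance² 19097/2738 ≤ 99905/2738.
The points at distance exactly r from the centre are (-1, 3), (-3, -7), (6, 1) — 3 points.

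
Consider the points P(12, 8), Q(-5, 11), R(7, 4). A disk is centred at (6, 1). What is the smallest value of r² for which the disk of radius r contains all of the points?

The required radius is the distance from (6, 1) to the farthest point.
Squared distances: 85, 221, 10.
Maximum is 221, attained at Q.

221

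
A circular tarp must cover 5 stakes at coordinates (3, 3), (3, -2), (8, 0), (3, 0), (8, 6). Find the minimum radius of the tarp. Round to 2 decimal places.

4.72

The farthest pair is (3, -2)–(8, 6) with squared distance 89. The circle on this segment as diameter has centre (5.5, 2) and r² = 89/4 = 22.25.
Check (3, 3): distance² to centre = 7.25 ≤ 22.25, so it lies inside.
All remaining points lie in this disk, and no smaller disk contains both endpoints, so this is the minimum enclosing circle.
r = √(22.25) ≈ 4.72.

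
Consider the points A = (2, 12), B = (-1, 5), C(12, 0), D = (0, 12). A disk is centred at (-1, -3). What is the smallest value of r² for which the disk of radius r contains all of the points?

234

The required radius is the distance from (-1, -3) to the farthest point.
Squared distances: 234, 64, 178, 226.
Maximum is 234, attained at A.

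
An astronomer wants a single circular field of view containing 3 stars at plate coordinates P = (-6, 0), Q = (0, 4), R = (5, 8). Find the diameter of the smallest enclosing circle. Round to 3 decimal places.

Side lengths²: PQ² = 52, PR² = 185, QR² = 41.
Since PR² = 185 ≥ 52 + 41 = 93, the angle opposite PR is not acute, so the smallest enclosing circle has PR as diameter.
Centre = midpoint of PR = (-0.5, 4), r² = 185/4 = 46.25.
Diameter = 2r = 2√(46.25) ≈ 13.601.

13.601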